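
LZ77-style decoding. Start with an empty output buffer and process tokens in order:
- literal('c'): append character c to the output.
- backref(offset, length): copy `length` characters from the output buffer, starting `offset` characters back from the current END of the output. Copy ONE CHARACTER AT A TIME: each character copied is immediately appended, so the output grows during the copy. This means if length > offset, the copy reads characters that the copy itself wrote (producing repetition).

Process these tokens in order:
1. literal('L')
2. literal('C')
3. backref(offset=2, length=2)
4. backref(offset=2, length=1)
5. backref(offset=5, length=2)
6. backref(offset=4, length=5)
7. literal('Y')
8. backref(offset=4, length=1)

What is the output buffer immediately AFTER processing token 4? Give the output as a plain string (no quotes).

Answer: LCLCL

Derivation:
Token 1: literal('L'). Output: "L"
Token 2: literal('C'). Output: "LC"
Token 3: backref(off=2, len=2). Copied 'LC' from pos 0. Output: "LCLC"
Token 4: backref(off=2, len=1). Copied 'L' from pos 2. Output: "LCLCL"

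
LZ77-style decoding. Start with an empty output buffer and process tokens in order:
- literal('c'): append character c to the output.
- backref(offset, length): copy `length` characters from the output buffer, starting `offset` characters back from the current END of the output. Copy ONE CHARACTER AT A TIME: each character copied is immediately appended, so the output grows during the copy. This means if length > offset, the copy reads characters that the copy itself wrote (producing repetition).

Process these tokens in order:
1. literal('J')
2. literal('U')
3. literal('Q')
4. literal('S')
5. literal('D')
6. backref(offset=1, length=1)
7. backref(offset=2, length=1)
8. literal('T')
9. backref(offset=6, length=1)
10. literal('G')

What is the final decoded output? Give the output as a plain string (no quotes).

Answer: JUQSDDDTQG

Derivation:
Token 1: literal('J'). Output: "J"
Token 2: literal('U'). Output: "JU"
Token 3: literal('Q'). Output: "JUQ"
Token 4: literal('S'). Output: "JUQS"
Token 5: literal('D'). Output: "JUQSD"
Token 6: backref(off=1, len=1). Copied 'D' from pos 4. Output: "JUQSDD"
Token 7: backref(off=2, len=1). Copied 'D' from pos 4. Output: "JUQSDDD"
Token 8: literal('T'). Output: "JUQSDDDT"
Token 9: backref(off=6, len=1). Copied 'Q' from pos 2. Output: "JUQSDDDTQ"
Token 10: literal('G'). Output: "JUQSDDDTQG"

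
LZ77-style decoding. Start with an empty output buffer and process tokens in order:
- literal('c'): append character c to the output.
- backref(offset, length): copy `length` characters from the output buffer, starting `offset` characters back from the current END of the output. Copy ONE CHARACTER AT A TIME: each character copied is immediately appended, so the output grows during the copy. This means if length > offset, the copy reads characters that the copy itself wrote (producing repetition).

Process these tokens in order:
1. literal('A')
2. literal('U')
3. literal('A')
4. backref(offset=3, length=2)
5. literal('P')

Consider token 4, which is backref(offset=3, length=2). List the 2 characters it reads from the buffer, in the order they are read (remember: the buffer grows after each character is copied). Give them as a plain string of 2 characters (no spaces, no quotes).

Token 1: literal('A'). Output: "A"
Token 2: literal('U'). Output: "AU"
Token 3: literal('A'). Output: "AUA"
Token 4: backref(off=3, len=2). Buffer before: "AUA" (len 3)
  byte 1: read out[0]='A', append. Buffer now: "AUAA"
  byte 2: read out[1]='U', append. Buffer now: "AUAAU"

Answer: AU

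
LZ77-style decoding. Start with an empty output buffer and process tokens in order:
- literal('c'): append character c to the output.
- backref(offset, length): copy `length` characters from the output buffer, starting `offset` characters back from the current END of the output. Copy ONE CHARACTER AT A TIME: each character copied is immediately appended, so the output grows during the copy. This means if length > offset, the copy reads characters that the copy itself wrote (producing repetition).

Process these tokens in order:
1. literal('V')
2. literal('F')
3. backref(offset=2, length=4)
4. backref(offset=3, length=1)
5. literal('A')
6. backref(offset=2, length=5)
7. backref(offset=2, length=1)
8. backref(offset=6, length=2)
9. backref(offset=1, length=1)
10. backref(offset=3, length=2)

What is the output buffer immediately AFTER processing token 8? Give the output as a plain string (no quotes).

Token 1: literal('V'). Output: "V"
Token 2: literal('F'). Output: "VF"
Token 3: backref(off=2, len=4) (overlapping!). Copied 'VFVF' from pos 0. Output: "VFVFVF"
Token 4: backref(off=3, len=1). Copied 'F' from pos 3. Output: "VFVFVFF"
Token 5: literal('A'). Output: "VFVFVFFA"
Token 6: backref(off=2, len=5) (overlapping!). Copied 'FAFAF' from pos 6. Output: "VFVFVFFAFAFAF"
Token 7: backref(off=2, len=1). Copied 'A' from pos 11. Output: "VFVFVFFAFAFAFA"
Token 8: backref(off=6, len=2). Copied 'FA' from pos 8. Output: "VFVFVFFAFAFAFAFA"

Answer: VFVFVFFAFAFAFAFA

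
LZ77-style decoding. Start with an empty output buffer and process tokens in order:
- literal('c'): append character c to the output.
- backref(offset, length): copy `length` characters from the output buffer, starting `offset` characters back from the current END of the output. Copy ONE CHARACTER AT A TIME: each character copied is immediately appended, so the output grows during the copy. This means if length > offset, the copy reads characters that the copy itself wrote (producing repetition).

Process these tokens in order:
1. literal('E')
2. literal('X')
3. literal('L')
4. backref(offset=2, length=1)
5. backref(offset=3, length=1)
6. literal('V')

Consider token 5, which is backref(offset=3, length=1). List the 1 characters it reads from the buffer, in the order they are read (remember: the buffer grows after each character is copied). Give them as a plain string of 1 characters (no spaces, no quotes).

Token 1: literal('E'). Output: "E"
Token 2: literal('X'). Output: "EX"
Token 3: literal('L'). Output: "EXL"
Token 4: backref(off=2, len=1). Copied 'X' from pos 1. Output: "EXLX"
Token 5: backref(off=3, len=1). Buffer before: "EXLX" (len 4)
  byte 1: read out[1]='X', append. Buffer now: "EXLXX"

Answer: X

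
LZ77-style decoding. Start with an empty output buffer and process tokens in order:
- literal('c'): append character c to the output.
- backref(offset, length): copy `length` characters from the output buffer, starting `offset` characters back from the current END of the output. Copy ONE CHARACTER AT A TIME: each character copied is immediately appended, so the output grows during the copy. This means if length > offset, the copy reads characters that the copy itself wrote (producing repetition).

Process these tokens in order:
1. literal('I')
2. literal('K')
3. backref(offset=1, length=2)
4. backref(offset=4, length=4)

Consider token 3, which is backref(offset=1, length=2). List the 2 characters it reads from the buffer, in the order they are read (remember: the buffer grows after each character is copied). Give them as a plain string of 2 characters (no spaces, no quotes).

Answer: KK

Derivation:
Token 1: literal('I'). Output: "I"
Token 2: literal('K'). Output: "IK"
Token 3: backref(off=1, len=2). Buffer before: "IK" (len 2)
  byte 1: read out[1]='K', append. Buffer now: "IKK"
  byte 2: read out[2]='K', append. Buffer now: "IKKK"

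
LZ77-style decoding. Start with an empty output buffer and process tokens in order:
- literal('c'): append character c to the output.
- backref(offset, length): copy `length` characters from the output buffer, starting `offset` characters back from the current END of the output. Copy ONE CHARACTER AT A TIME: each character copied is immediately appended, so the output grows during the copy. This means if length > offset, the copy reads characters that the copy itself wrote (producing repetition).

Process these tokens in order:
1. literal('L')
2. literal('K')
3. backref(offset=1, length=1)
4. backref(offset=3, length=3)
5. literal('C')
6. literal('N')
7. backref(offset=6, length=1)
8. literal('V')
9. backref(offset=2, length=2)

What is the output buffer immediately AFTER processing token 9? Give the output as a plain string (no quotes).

Token 1: literal('L'). Output: "L"
Token 2: literal('K'). Output: "LK"
Token 3: backref(off=1, len=1). Copied 'K' from pos 1. Output: "LKK"
Token 4: backref(off=3, len=3). Copied 'LKK' from pos 0. Output: "LKKLKK"
Token 5: literal('C'). Output: "LKKLKKC"
Token 6: literal('N'). Output: "LKKLKKCN"
Token 7: backref(off=6, len=1). Copied 'K' from pos 2. Output: "LKKLKKCNK"
Token 8: literal('V'). Output: "LKKLKKCNKV"
Token 9: backref(off=2, len=2). Copied 'KV' from pos 8. Output: "LKKLKKCNKVKV"

Answer: LKKLKKCNKVKV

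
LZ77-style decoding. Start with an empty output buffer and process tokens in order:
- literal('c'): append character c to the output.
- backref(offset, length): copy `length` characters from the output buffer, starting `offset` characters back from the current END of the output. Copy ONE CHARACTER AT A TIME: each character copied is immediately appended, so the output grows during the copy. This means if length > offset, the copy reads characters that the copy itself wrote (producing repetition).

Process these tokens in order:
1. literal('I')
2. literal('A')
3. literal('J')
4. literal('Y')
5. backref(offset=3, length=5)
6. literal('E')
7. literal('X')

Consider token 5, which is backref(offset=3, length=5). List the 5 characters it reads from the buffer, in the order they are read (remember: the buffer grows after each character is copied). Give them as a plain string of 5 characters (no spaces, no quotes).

Answer: AJYAJ

Derivation:
Token 1: literal('I'). Output: "I"
Token 2: literal('A'). Output: "IA"
Token 3: literal('J'). Output: "IAJ"
Token 4: literal('Y'). Output: "IAJY"
Token 5: backref(off=3, len=5). Buffer before: "IAJY" (len 4)
  byte 1: read out[1]='A', append. Buffer now: "IAJYA"
  byte 2: read out[2]='J', append. Buffer now: "IAJYAJ"
  byte 3: read out[3]='Y', append. Buffer now: "IAJYAJY"
  byte 4: read out[4]='A', append. Buffer now: "IAJYAJYA"
  byte 5: read out[5]='J', append. Buffer now: "IAJYAJYAJ"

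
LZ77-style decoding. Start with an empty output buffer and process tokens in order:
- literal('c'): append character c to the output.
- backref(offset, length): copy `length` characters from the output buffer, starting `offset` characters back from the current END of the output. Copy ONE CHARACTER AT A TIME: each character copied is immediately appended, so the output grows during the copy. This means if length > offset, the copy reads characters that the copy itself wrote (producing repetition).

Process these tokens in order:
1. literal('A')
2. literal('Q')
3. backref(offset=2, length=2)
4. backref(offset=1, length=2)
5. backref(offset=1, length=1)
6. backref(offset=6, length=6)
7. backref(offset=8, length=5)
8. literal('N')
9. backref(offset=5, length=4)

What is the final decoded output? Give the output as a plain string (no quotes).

Token 1: literal('A'). Output: "A"
Token 2: literal('Q'). Output: "AQ"
Token 3: backref(off=2, len=2). Copied 'AQ' from pos 0. Output: "AQAQ"
Token 4: backref(off=1, len=2) (overlapping!). Copied 'QQ' from pos 3. Output: "AQAQQQ"
Token 5: backref(off=1, len=1). Copied 'Q' from pos 5. Output: "AQAQQQQ"
Token 6: backref(off=6, len=6). Copied 'QAQQQQ' from pos 1. Output: "AQAQQQQQAQQQQ"
Token 7: backref(off=8, len=5). Copied 'QQQAQ' from pos 5. Output: "AQAQQQQQAQQQQQQQAQ"
Token 8: literal('N'). Output: "AQAQQQQQAQQQQQQQAQN"
Token 9: backref(off=5, len=4). Copied 'QQAQ' from pos 14. Output: "AQAQQQQQAQQQQQQQAQNQQAQ"

Answer: AQAQQQQQAQQQQQQQAQNQQAQ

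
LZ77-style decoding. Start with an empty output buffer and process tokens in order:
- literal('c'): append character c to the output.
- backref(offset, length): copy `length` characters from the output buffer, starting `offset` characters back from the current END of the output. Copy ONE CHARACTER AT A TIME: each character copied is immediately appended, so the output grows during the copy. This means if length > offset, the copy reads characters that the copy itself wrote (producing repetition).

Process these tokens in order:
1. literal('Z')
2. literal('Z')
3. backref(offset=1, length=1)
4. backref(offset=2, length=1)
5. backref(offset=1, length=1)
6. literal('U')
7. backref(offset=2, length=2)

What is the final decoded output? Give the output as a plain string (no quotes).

Answer: ZZZZZUZU

Derivation:
Token 1: literal('Z'). Output: "Z"
Token 2: literal('Z'). Output: "ZZ"
Token 3: backref(off=1, len=1). Copied 'Z' from pos 1. Output: "ZZZ"
Token 4: backref(off=2, len=1). Copied 'Z' from pos 1. Output: "ZZZZ"
Token 5: backref(off=1, len=1). Copied 'Z' from pos 3. Output: "ZZZZZ"
Token 6: literal('U'). Output: "ZZZZZU"
Token 7: backref(off=2, len=2). Copied 'ZU' from pos 4. Output: "ZZZZZUZU"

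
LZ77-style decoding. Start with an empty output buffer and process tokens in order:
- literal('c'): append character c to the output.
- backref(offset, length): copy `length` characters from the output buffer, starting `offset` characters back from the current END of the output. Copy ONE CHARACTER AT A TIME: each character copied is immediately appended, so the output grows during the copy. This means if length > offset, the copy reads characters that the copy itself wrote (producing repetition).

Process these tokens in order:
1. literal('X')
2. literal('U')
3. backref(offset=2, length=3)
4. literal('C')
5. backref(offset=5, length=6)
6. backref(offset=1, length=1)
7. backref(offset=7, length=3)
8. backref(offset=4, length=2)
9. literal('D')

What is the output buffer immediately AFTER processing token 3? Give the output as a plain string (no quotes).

Token 1: literal('X'). Output: "X"
Token 2: literal('U'). Output: "XU"
Token 3: backref(off=2, len=3) (overlapping!). Copied 'XUX' from pos 0. Output: "XUXUX"

Answer: XUXUX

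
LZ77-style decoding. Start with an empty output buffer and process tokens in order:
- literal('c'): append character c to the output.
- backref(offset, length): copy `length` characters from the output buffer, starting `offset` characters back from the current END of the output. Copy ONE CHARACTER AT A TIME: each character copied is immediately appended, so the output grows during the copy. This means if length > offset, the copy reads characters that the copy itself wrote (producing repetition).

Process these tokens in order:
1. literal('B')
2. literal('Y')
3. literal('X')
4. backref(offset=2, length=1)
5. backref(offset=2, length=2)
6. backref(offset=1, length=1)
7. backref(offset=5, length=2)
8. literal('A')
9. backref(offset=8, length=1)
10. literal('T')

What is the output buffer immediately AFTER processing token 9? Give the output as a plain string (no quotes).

Token 1: literal('B'). Output: "B"
Token 2: literal('Y'). Output: "BY"
Token 3: literal('X'). Output: "BYX"
Token 4: backref(off=2, len=1). Copied 'Y' from pos 1. Output: "BYXY"
Token 5: backref(off=2, len=2). Copied 'XY' from pos 2. Output: "BYXYXY"
Token 6: backref(off=1, len=1). Copied 'Y' from pos 5. Output: "BYXYXYY"
Token 7: backref(off=5, len=2). Copied 'XY' from pos 2. Output: "BYXYXYYXY"
Token 8: literal('A'). Output: "BYXYXYYXYA"
Token 9: backref(off=8, len=1). Copied 'X' from pos 2. Output: "BYXYXYYXYAX"

Answer: BYXYXYYXYAX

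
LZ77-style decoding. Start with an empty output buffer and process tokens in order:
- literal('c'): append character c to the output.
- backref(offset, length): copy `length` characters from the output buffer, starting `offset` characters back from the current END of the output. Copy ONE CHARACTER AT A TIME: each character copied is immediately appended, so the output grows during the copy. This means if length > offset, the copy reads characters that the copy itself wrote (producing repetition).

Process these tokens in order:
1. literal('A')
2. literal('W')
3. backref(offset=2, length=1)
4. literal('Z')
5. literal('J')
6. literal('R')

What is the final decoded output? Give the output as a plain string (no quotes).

Token 1: literal('A'). Output: "A"
Token 2: literal('W'). Output: "AW"
Token 3: backref(off=2, len=1). Copied 'A' from pos 0. Output: "AWA"
Token 4: literal('Z'). Output: "AWAZ"
Token 5: literal('J'). Output: "AWAZJ"
Token 6: literal('R'). Output: "AWAZJR"

Answer: AWAZJR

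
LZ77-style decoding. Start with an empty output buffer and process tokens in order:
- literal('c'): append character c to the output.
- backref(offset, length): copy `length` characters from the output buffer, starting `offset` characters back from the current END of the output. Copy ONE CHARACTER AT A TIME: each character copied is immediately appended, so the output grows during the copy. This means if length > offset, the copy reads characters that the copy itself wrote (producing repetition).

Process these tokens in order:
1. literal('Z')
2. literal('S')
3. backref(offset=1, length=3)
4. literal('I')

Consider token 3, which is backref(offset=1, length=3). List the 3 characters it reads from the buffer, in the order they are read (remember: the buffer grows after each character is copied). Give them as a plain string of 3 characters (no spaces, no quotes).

Token 1: literal('Z'). Output: "Z"
Token 2: literal('S'). Output: "ZS"
Token 3: backref(off=1, len=3). Buffer before: "ZS" (len 2)
  byte 1: read out[1]='S', append. Buffer now: "ZSS"
  byte 2: read out[2]='S', append. Buffer now: "ZSSS"
  byte 3: read out[3]='S', append. Buffer now: "ZSSSS"

Answer: SSS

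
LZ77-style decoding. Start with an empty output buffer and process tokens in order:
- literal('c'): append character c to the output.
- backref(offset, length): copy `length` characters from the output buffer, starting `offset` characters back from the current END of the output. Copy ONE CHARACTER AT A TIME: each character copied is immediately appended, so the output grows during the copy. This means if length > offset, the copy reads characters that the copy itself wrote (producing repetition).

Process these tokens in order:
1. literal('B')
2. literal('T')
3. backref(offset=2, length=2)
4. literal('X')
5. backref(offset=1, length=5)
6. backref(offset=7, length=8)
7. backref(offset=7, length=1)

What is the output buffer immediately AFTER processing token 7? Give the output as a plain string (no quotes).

Answer: BTBTXXXXXXTXXXXXXTX

Derivation:
Token 1: literal('B'). Output: "B"
Token 2: literal('T'). Output: "BT"
Token 3: backref(off=2, len=2). Copied 'BT' from pos 0. Output: "BTBT"
Token 4: literal('X'). Output: "BTBTX"
Token 5: backref(off=1, len=5) (overlapping!). Copied 'XXXXX' from pos 4. Output: "BTBTXXXXXX"
Token 6: backref(off=7, len=8) (overlapping!). Copied 'TXXXXXXT' from pos 3. Output: "BTBTXXXXXXTXXXXXXT"
Token 7: backref(off=7, len=1). Copied 'X' from pos 11. Output: "BTBTXXXXXXTXXXXXXTX"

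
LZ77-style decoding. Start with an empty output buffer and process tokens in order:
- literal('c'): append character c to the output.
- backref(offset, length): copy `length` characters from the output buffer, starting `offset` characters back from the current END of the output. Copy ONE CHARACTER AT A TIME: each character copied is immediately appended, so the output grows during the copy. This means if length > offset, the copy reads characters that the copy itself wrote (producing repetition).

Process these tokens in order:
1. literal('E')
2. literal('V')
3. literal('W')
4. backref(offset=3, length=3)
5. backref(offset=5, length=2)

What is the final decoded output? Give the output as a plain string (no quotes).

Answer: EVWEVWVW

Derivation:
Token 1: literal('E'). Output: "E"
Token 2: literal('V'). Output: "EV"
Token 3: literal('W'). Output: "EVW"
Token 4: backref(off=3, len=3). Copied 'EVW' from pos 0. Output: "EVWEVW"
Token 5: backref(off=5, len=2). Copied 'VW' from pos 1. Output: "EVWEVWVW"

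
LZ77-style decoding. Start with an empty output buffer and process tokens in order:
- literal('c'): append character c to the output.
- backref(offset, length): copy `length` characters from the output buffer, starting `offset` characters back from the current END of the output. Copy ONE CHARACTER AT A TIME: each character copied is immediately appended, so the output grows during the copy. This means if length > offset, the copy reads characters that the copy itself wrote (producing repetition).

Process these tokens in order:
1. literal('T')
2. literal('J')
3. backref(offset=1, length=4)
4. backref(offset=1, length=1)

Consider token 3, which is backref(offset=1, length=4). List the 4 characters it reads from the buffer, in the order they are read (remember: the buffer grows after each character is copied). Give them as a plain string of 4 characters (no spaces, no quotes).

Token 1: literal('T'). Output: "T"
Token 2: literal('J'). Output: "TJ"
Token 3: backref(off=1, len=4). Buffer before: "TJ" (len 2)
  byte 1: read out[1]='J', append. Buffer now: "TJJ"
  byte 2: read out[2]='J', append. Buffer now: "TJJJ"
  byte 3: read out[3]='J', append. Buffer now: "TJJJJ"
  byte 4: read out[4]='J', append. Buffer now: "TJJJJJ"

Answer: JJJJ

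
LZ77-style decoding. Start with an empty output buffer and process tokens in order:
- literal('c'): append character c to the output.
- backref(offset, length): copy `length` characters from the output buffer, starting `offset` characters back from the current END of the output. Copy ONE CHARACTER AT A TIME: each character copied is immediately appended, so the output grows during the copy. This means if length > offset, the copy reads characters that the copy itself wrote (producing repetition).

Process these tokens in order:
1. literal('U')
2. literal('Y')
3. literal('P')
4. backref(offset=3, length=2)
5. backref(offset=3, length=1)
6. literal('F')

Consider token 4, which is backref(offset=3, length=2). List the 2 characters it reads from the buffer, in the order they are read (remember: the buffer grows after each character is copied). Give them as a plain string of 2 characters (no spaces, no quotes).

Answer: UY

Derivation:
Token 1: literal('U'). Output: "U"
Token 2: literal('Y'). Output: "UY"
Token 3: literal('P'). Output: "UYP"
Token 4: backref(off=3, len=2). Buffer before: "UYP" (len 3)
  byte 1: read out[0]='U', append. Buffer now: "UYPU"
  byte 2: read out[1]='Y', append. Buffer now: "UYPUY"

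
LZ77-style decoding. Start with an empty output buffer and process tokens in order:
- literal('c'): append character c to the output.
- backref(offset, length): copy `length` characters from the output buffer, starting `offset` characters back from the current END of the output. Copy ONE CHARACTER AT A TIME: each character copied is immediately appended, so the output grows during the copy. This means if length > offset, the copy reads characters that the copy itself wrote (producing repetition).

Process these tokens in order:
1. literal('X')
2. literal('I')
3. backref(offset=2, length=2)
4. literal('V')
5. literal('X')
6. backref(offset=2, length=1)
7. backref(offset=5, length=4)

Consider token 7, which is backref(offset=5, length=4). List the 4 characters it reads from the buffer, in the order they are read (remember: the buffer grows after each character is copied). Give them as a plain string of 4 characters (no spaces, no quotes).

Answer: XIVX

Derivation:
Token 1: literal('X'). Output: "X"
Token 2: literal('I'). Output: "XI"
Token 3: backref(off=2, len=2). Copied 'XI' from pos 0. Output: "XIXI"
Token 4: literal('V'). Output: "XIXIV"
Token 5: literal('X'). Output: "XIXIVX"
Token 6: backref(off=2, len=1). Copied 'V' from pos 4. Output: "XIXIVXV"
Token 7: backref(off=5, len=4). Buffer before: "XIXIVXV" (len 7)
  byte 1: read out[2]='X', append. Buffer now: "XIXIVXVX"
  byte 2: read out[3]='I', append. Buffer now: "XIXIVXVXI"
  byte 3: read out[4]='V', append. Buffer now: "XIXIVXVXIV"
  byte 4: read out[5]='X', append. Buffer now: "XIXIVXVXIVX"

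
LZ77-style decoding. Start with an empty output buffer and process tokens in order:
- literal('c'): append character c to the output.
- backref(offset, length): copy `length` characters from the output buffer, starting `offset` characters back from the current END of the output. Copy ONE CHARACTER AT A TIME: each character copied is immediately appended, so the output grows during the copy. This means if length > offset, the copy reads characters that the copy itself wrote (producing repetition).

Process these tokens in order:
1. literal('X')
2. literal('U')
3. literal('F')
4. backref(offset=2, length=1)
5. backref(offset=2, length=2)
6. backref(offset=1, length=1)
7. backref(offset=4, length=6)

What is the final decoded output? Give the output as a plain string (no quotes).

Token 1: literal('X'). Output: "X"
Token 2: literal('U'). Output: "XU"
Token 3: literal('F'). Output: "XUF"
Token 4: backref(off=2, len=1). Copied 'U' from pos 1. Output: "XUFU"
Token 5: backref(off=2, len=2). Copied 'FU' from pos 2. Output: "XUFUFU"
Token 6: backref(off=1, len=1). Copied 'U' from pos 5. Output: "XUFUFUU"
Token 7: backref(off=4, len=6) (overlapping!). Copied 'UFUUUF' from pos 3. Output: "XUFUFUUUFUUUF"

Answer: XUFUFUUUFUUUF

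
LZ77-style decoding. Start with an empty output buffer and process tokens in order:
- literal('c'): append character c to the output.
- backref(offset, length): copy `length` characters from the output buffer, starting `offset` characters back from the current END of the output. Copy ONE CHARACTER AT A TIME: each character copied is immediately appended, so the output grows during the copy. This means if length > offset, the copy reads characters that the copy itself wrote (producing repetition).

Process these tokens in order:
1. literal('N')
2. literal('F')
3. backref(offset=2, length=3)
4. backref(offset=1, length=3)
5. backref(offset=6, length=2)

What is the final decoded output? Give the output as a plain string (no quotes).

Answer: NFNFNNNNNF

Derivation:
Token 1: literal('N'). Output: "N"
Token 2: literal('F'). Output: "NF"
Token 3: backref(off=2, len=3) (overlapping!). Copied 'NFN' from pos 0. Output: "NFNFN"
Token 4: backref(off=1, len=3) (overlapping!). Copied 'NNN' from pos 4. Output: "NFNFNNNN"
Token 5: backref(off=6, len=2). Copied 'NF' from pos 2. Output: "NFNFNNNNNF"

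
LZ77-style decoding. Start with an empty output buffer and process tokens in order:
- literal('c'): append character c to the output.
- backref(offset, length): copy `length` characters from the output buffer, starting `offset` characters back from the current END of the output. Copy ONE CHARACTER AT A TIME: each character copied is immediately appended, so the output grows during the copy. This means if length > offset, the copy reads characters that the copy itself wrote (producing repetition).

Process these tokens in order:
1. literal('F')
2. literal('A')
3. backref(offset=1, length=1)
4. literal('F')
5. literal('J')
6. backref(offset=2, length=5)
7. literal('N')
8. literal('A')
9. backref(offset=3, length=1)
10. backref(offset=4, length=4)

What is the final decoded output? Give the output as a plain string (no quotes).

Answer: FAAFJFJFJFNAFFNAF

Derivation:
Token 1: literal('F'). Output: "F"
Token 2: literal('A'). Output: "FA"
Token 3: backref(off=1, len=1). Copied 'A' from pos 1. Output: "FAA"
Token 4: literal('F'). Output: "FAAF"
Token 5: literal('J'). Output: "FAAFJ"
Token 6: backref(off=2, len=5) (overlapping!). Copied 'FJFJF' from pos 3. Output: "FAAFJFJFJF"
Token 7: literal('N'). Output: "FAAFJFJFJFN"
Token 8: literal('A'). Output: "FAAFJFJFJFNA"
Token 9: backref(off=3, len=1). Copied 'F' from pos 9. Output: "FAAFJFJFJFNAF"
Token 10: backref(off=4, len=4). Copied 'FNAF' from pos 9. Output: "FAAFJFJFJFNAFFNAF"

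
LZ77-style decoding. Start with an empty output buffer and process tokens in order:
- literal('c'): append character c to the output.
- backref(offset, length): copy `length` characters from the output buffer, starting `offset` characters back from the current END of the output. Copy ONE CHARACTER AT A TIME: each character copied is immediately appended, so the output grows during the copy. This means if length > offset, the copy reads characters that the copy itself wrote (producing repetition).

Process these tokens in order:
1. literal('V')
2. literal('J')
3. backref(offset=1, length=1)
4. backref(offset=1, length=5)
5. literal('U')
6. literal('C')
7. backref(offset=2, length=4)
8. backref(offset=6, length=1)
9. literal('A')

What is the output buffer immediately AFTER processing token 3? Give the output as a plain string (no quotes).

Token 1: literal('V'). Output: "V"
Token 2: literal('J'). Output: "VJ"
Token 3: backref(off=1, len=1). Copied 'J' from pos 1. Output: "VJJ"

Answer: VJJ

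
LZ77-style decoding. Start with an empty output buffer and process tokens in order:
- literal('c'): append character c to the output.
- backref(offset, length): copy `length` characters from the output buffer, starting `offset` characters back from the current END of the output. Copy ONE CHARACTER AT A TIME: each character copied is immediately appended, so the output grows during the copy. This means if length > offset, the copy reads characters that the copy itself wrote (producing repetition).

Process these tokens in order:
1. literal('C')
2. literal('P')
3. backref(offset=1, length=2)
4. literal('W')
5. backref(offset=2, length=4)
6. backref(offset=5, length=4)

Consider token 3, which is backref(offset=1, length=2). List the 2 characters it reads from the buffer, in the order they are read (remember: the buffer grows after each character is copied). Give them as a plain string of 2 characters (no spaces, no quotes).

Answer: PP

Derivation:
Token 1: literal('C'). Output: "C"
Token 2: literal('P'). Output: "CP"
Token 3: backref(off=1, len=2). Buffer before: "CP" (len 2)
  byte 1: read out[1]='P', append. Buffer now: "CPP"
  byte 2: read out[2]='P', append. Buffer now: "CPPP"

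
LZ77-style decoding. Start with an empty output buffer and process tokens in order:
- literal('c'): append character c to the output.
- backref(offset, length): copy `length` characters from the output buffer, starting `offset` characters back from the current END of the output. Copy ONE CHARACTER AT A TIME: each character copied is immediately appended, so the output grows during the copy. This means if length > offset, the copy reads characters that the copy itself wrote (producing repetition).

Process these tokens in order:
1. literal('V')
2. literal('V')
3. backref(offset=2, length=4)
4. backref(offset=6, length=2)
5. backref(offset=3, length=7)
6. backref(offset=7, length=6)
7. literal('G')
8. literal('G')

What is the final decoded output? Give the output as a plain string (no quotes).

Answer: VVVVVVVVVVVVVVVVVVVVVGG

Derivation:
Token 1: literal('V'). Output: "V"
Token 2: literal('V'). Output: "VV"
Token 3: backref(off=2, len=4) (overlapping!). Copied 'VVVV' from pos 0. Output: "VVVVVV"
Token 4: backref(off=6, len=2). Copied 'VV' from pos 0. Output: "VVVVVVVV"
Token 5: backref(off=3, len=7) (overlapping!). Copied 'VVVVVVV' from pos 5. Output: "VVVVVVVVVVVVVVV"
Token 6: backref(off=7, len=6). Copied 'VVVVVV' from pos 8. Output: "VVVVVVVVVVVVVVVVVVVVV"
Token 7: literal('G'). Output: "VVVVVVVVVVVVVVVVVVVVVG"
Token 8: literal('G'). Output: "VVVVVVVVVVVVVVVVVVVVVGG"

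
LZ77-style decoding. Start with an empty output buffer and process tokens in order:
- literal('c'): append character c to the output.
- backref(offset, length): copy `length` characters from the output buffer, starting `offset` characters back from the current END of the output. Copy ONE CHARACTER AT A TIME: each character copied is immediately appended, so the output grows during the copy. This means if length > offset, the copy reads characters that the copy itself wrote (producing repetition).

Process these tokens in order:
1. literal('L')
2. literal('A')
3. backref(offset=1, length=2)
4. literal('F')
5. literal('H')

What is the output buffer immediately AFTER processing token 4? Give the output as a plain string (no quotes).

Answer: LAAAF

Derivation:
Token 1: literal('L'). Output: "L"
Token 2: literal('A'). Output: "LA"
Token 3: backref(off=1, len=2) (overlapping!). Copied 'AA' from pos 1. Output: "LAAA"
Token 4: literal('F'). Output: "LAAAF"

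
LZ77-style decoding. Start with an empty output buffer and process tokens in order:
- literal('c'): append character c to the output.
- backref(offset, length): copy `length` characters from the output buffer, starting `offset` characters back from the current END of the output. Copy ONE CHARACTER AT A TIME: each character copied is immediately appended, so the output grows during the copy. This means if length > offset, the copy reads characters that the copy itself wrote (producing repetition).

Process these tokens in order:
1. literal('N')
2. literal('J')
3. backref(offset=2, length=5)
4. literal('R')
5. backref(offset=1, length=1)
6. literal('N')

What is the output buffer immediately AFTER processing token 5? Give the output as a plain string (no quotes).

Token 1: literal('N'). Output: "N"
Token 2: literal('J'). Output: "NJ"
Token 3: backref(off=2, len=5) (overlapping!). Copied 'NJNJN' from pos 0. Output: "NJNJNJN"
Token 4: literal('R'). Output: "NJNJNJNR"
Token 5: backref(off=1, len=1). Copied 'R' from pos 7. Output: "NJNJNJNRR"

Answer: NJNJNJNRR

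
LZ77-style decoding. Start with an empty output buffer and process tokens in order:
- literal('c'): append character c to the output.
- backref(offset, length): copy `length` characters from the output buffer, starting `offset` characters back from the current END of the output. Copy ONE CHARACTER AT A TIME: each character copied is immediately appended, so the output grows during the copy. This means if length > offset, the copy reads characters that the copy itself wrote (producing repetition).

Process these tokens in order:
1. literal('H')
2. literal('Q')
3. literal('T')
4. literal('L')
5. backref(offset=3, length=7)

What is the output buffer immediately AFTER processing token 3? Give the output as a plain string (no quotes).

Answer: HQT

Derivation:
Token 1: literal('H'). Output: "H"
Token 2: literal('Q'). Output: "HQ"
Token 3: literal('T'). Output: "HQT"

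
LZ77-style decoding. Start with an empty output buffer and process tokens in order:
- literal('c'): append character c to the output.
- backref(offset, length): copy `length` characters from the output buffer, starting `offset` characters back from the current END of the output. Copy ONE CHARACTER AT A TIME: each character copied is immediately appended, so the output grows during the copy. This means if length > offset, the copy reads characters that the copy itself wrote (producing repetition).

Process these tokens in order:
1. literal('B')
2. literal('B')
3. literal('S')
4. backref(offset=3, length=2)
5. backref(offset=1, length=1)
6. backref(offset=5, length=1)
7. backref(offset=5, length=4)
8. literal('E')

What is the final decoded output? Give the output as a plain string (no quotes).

Answer: BBSBBBBSBBBE

Derivation:
Token 1: literal('B'). Output: "B"
Token 2: literal('B'). Output: "BB"
Token 3: literal('S'). Output: "BBS"
Token 4: backref(off=3, len=2). Copied 'BB' from pos 0. Output: "BBSBB"
Token 5: backref(off=1, len=1). Copied 'B' from pos 4. Output: "BBSBBB"
Token 6: backref(off=5, len=1). Copied 'B' from pos 1. Output: "BBSBBBB"
Token 7: backref(off=5, len=4). Copied 'SBBB' from pos 2. Output: "BBSBBBBSBBB"
Token 8: literal('E'). Output: "BBSBBBBSBBBE"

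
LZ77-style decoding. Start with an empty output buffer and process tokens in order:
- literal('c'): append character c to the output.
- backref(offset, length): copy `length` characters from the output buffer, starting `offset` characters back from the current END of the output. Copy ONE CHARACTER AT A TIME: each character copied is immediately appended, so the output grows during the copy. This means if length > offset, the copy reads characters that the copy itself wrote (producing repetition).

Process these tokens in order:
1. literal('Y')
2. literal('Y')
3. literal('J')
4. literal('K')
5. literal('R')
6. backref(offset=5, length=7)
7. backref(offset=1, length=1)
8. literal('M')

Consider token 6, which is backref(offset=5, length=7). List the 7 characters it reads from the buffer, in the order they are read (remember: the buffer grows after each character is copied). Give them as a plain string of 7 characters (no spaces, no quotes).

Token 1: literal('Y'). Output: "Y"
Token 2: literal('Y'). Output: "YY"
Token 3: literal('J'). Output: "YYJ"
Token 4: literal('K'). Output: "YYJK"
Token 5: literal('R'). Output: "YYJKR"
Token 6: backref(off=5, len=7). Buffer before: "YYJKR" (len 5)
  byte 1: read out[0]='Y', append. Buffer now: "YYJKRY"
  byte 2: read out[1]='Y', append. Buffer now: "YYJKRYY"
  byte 3: read out[2]='J', append. Buffer now: "YYJKRYYJ"
  byte 4: read out[3]='K', append. Buffer now: "YYJKRYYJK"
  byte 5: read out[4]='R', append. Buffer now: "YYJKRYYJKR"
  byte 6: read out[5]='Y', append. Buffer now: "YYJKRYYJKRY"
  byte 7: read out[6]='Y', append. Buffer now: "YYJKRYYJKRYY"

Answer: YYJKRYY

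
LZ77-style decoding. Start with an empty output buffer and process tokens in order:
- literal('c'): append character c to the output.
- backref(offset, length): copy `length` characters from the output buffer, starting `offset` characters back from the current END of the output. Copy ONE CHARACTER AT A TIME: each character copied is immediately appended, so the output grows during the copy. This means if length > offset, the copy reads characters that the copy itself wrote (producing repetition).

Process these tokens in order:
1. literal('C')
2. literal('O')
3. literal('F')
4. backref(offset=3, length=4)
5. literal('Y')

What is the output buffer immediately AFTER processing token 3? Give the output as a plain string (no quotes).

Answer: COF

Derivation:
Token 1: literal('C'). Output: "C"
Token 2: literal('O'). Output: "CO"
Token 3: literal('F'). Output: "COF"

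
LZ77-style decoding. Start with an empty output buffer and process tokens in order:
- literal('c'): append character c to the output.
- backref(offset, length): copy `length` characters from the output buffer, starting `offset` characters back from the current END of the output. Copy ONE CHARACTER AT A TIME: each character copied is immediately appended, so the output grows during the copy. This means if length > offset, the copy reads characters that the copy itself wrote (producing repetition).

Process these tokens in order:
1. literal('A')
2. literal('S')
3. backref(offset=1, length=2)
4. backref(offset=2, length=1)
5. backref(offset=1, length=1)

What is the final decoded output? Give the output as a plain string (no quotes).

Answer: ASSSSS

Derivation:
Token 1: literal('A'). Output: "A"
Token 2: literal('S'). Output: "AS"
Token 3: backref(off=1, len=2) (overlapping!). Copied 'SS' from pos 1. Output: "ASSS"
Token 4: backref(off=2, len=1). Copied 'S' from pos 2. Output: "ASSSS"
Token 5: backref(off=1, len=1). Copied 'S' from pos 4. Output: "ASSSSS"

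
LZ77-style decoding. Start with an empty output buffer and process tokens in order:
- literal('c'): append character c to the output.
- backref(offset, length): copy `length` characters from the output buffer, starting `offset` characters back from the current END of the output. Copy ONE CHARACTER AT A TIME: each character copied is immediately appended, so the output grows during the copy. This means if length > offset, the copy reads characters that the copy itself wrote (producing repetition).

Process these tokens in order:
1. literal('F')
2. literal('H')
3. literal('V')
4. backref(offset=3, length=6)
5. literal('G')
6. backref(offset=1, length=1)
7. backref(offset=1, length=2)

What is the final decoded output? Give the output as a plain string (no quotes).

Answer: FHVFHVFHVGGGG

Derivation:
Token 1: literal('F'). Output: "F"
Token 2: literal('H'). Output: "FH"
Token 3: literal('V'). Output: "FHV"
Token 4: backref(off=3, len=6) (overlapping!). Copied 'FHVFHV' from pos 0. Output: "FHVFHVFHV"
Token 5: literal('G'). Output: "FHVFHVFHVG"
Token 6: backref(off=1, len=1). Copied 'G' from pos 9. Output: "FHVFHVFHVGG"
Token 7: backref(off=1, len=2) (overlapping!). Copied 'GG' from pos 10. Output: "FHVFHVFHVGGGG"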